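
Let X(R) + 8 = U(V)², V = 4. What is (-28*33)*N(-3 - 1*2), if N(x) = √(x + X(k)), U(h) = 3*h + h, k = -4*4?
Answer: -8316*√3 ≈ -14404.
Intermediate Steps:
k = -16
U(h) = 4*h
X(R) = 248 (X(R) = -8 + (4*4)² = -8 + 16² = -8 + 256 = 248)
N(x) = √(248 + x) (N(x) = √(x + 248) = √(248 + x))
(-28*33)*N(-3 - 1*2) = (-28*33)*√(248 + (-3 - 1*2)) = -924*√(248 + (-3 - 2)) = -924*√(248 - 5) = -8316*√3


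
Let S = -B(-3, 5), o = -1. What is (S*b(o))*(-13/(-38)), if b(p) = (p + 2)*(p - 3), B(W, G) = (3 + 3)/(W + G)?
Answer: 78/19 ≈ 4.1053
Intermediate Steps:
B(W, G) = 6/(G + W)
b(p) = (-3 + p)*(2 + p) (b(p) = (2 + p)*(-3 + p) = (-3 + p)*(2 + p))
S = -3 (S = -6/(5 - 3) = -6/2 = -1*3 = -3)
(S*b(o))*(-13/(-38)) = (-3*(-6 + (-1)² - 1*(-1)))*(-13/(-38)) = (-3*(-6 + 1 + 1))*(-13*(-1/38)) = -3*(-4)*(13/38) = 12*(13/38) = 78/19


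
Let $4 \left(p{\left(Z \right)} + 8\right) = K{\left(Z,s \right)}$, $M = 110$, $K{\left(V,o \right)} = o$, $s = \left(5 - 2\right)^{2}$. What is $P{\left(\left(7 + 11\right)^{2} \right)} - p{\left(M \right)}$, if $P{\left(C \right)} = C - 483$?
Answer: $- \frac{613}{4} \approx -153.25$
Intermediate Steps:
$s = 9$ ($s = 3^{2} = 9$)
$p{\left(Z \right)} = - \frac{23}{4}$ ($p{\left(Z \right)} = -8 + \frac{1}{4} \cdot 9 = -8 + \frac{9}{4} = - \frac{23}{4}$)
$P{\left(C \right)} = -483 + C$
$P{\left(\left(7 + 11\right)^{2} \right)} - p{\left(M \right)} = \left(-483 + \left(7 + 11\right)^{2}\right) - - \frac{23}{4} = \left(-483 + 18^{2}\right) + \frac{23}{4} = \left(-483 + 324\right) + \frac{23}{4} = -159 + \frac{23}{4} = - \frac{613}{4}$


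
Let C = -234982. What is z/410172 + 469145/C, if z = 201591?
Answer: -24176647763/16063839484 ≈ -1.5050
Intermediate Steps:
z/410172 + 469145/C = 201591/410172 + 469145/(-234982) = 201591*(1/410172) + 469145*(-1/234982) = 67197/136724 - 469145/234982 = -24176647763/16063839484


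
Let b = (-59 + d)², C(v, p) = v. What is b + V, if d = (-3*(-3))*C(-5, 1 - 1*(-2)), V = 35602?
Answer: 46418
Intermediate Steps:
d = -45 (d = -3*(-3)*(-5) = 9*(-5) = -45)
b = 10816 (b = (-59 - 45)² = (-104)² = 10816)
b + V = 10816 + 35602 = 46418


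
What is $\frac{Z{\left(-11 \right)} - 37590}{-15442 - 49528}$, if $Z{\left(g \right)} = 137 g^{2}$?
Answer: $\frac{21013}{64970} \approx 0.32343$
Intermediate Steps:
$\frac{Z{\left(-11 \right)} - 37590}{-15442 - 49528} = \frac{137 \left(-11\right)^{2} - 37590}{-15442 - 49528} = \frac{137 \cdot 121 - 37590}{-64970} = \left(16577 - 37590\right) \left(- \frac{1}{64970}\right) = \left(-21013\right) \left(- \frac{1}{64970}\right) = \frac{21013}{64970}$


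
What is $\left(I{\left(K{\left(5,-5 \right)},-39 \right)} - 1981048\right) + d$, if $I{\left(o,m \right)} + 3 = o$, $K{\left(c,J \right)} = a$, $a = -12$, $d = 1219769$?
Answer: $-761294$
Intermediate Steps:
$K{\left(c,J \right)} = -12$
$I{\left(o,m \right)} = -3 + o$
$\left(I{\left(K{\left(5,-5 \right)},-39 \right)} - 1981048\right) + d = \left(\left(-3 - 12\right) - 1981048\right) + 1219769 = \left(-15 - 1981048\right) + 1219769 = -1981063 + 1219769 = -761294$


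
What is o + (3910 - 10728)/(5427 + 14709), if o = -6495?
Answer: -65395069/10068 ≈ -6495.3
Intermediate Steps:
o + (3910 - 10728)/(5427 + 14709) = -6495 + (3910 - 10728)/(5427 + 14709) = -6495 - 6818/20136 = -6495 - 6818*1/20136 = -6495 - 3409/10068 = -65395069/10068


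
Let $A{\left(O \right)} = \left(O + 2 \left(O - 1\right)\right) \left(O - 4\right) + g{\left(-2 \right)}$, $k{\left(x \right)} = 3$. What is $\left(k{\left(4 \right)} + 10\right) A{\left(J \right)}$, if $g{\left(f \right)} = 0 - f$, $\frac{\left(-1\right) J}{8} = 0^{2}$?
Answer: $130$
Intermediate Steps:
$J = 0$ ($J = - 8 \cdot 0^{2} = \left(-8\right) 0 = 0$)
$g{\left(f \right)} = - f$
$A{\left(O \right)} = 2 + \left(-4 + O\right) \left(-2 + 3 O\right)$ ($A{\left(O \right)} = \left(O + 2 \left(O - 1\right)\right) \left(O - 4\right) - -2 = \left(O + 2 \left(-1 + O\right)\right) \left(-4 + O\right) + 2 = \left(O + \left(-2 + 2 O\right)\right) \left(-4 + O\right) + 2 = \left(-2 + 3 O\right) \left(-4 + O\right) + 2 = \left(-4 + O\right) \left(-2 + 3 O\right) + 2 = 2 + \left(-4 + O\right) \left(-2 + 3 O\right)$)
$\left(k{\left(4 \right)} + 10\right) A{\left(J \right)} = \left(3 + 10\right) \left(10 - 0 + 3 \cdot 0^{2}\right) = 13 \left(10 + 0 + 3 \cdot 0\right) = 13 \left(10 + 0 + 0\right) = 13 \cdot 10 = 130$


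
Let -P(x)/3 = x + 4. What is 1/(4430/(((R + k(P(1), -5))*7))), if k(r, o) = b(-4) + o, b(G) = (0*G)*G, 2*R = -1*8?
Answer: -63/4430 ≈ -0.014221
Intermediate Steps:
R = -4 (R = (-1*8)/2 = (1/2)*(-8) = -4)
b(G) = 0 (b(G) = 0*G = 0)
P(x) = -12 - 3*x (P(x) = -3*(x + 4) = -3*(4 + x) = -12 - 3*x)
k(r, o) = o (k(r, o) = 0 + o = o)
1/(4430/(((R + k(P(1), -5))*7))) = 1/(4430/(((-4 - 5)*7))) = 1/(4430/((-9*7))) = 1/(4430/(-63)) = 1/(4430*(-1/63)) = 1/(-4430/63) = -63/4430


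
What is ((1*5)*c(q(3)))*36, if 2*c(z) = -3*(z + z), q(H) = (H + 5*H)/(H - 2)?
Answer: -9720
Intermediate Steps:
q(H) = 6*H/(-2 + H) (q(H) = (6*H)/(-2 + H) = 6*H/(-2 + H))
c(z) = -3*z (c(z) = (-3*(z + z))/2 = (-6*z)/2 = -3*z)
((1*5)*c(q(3)))*36 = ((1*5)*(-18*3/(-2 + 3)))*36 = (5*(-18*3/1))*36 = (5*(-18*3))*36 = (5*(-3*18))*36 = (5*(-54))*36 = -270*36 = -9720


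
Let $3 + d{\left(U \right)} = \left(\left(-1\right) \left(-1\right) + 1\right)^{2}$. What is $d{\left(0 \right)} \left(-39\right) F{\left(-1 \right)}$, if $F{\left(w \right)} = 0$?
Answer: $0$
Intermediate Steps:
$d{\left(U \right)} = 1$ ($d{\left(U \right)} = -3 + \left(\left(-1\right) \left(-1\right) + 1\right)^{2} = -3 + \left(1 + 1\right)^{2} = -3 + 2^{2} = -3 + 4 = 1$)
$d{\left(0 \right)} \left(-39\right) F{\left(-1 \right)} = 1 \left(-39\right) 0 = \left(-39\right) 0 = 0$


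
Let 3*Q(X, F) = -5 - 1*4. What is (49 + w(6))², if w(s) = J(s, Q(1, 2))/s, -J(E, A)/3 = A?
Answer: 10201/4 ≈ 2550.3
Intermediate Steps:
Q(X, F) = -3 (Q(X, F) = (-5 - 1*4)/3 = (-5 - 4)/3 = (⅓)*(-9) = -3)
J(E, A) = -3*A
w(s) = 9/s (w(s) = (-3*(-3))/s = 9/s)
(49 + w(6))² = (49 + 9/6)² = (49 + 9*(⅙))² = (49 + 3/2)² = (101/2)² = 10201/4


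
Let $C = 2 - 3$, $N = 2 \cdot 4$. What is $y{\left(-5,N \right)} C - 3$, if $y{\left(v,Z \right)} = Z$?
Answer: $-11$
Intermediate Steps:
$N = 8$
$C = -1$
$y{\left(-5,N \right)} C - 3 = 8 \left(-1\right) - 3 = -8 - 3 = -11$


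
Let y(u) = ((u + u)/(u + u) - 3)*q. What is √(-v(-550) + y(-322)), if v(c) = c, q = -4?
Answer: 3*√62 ≈ 23.622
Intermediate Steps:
y(u) = 8 (y(u) = ((u + u)/(u + u) - 3)*(-4) = ((2*u)/((2*u)) - 3)*(-4) = ((2*u)*(1/(2*u)) - 3)*(-4) = (1 - 3)*(-4) = -2*(-4) = 8)
√(-v(-550) + y(-322)) = √(-1*(-550) + 8) = √(550 + 8) = √558 = 3*√62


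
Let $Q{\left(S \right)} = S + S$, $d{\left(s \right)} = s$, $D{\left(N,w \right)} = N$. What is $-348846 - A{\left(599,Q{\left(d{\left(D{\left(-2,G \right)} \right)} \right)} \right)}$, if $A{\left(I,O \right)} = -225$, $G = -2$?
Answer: $-348621$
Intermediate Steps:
$Q{\left(S \right)} = 2 S$
$-348846 - A{\left(599,Q{\left(d{\left(D{\left(-2,G \right)} \right)} \right)} \right)} = -348846 - -225 = -348846 + 225 = -348621$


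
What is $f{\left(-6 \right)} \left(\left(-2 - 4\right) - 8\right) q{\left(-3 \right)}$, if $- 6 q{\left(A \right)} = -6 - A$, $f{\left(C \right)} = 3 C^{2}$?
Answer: $-756$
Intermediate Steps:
$q{\left(A \right)} = 1 + \frac{A}{6}$ ($q{\left(A \right)} = - \frac{-6 - A}{6} = 1 + \frac{A}{6}$)
$f{\left(-6 \right)} \left(\left(-2 - 4\right) - 8\right) q{\left(-3 \right)} = 3 \left(-6\right)^{2} \left(\left(-2 - 4\right) - 8\right) \left(1 + \frac{1}{6} \left(-3\right)\right) = 3 \cdot 36 \left(-6 - 8\right) \left(1 - \frac{1}{2}\right) = 108 \left(-14\right) \frac{1}{2} = \left(-1512\right) \frac{1}{2} = -756$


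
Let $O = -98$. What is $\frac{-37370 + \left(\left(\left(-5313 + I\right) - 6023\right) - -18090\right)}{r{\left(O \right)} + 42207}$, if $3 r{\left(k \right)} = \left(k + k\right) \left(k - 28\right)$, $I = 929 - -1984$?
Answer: $- \frac{27703}{50439} \approx -0.54924$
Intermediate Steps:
$I = 2913$ ($I = 929 + 1984 = 2913$)
$r{\left(k \right)} = \frac{2 k \left(-28 + k\right)}{3}$ ($r{\left(k \right)} = \frac{\left(k + k\right) \left(k - 28\right)}{3} = \frac{2 k \left(-28 + k\right)}{3}$)
$\frac{-37370 + \left(\left(\left(-5313 + I\right) - 6023\right) - -18090\right)}{r{\left(O \right)} + 42207} = \frac{-37370 + \left(\left(\left(-5313 + 2913\right) - 6023\right) - -18090\right)}{\frac{2}{3} \left(-98\right) \left(-28 - 98\right) + 42207} = \frac{-37370 + \left(\left(-2400 - 6023\right) + 18090\right)}{\frac{2}{3} \left(-98\right) \left(-126\right) + 42207} = \frac{-37370 + \left(-8423 + 18090\right)}{8232 + 42207} = \frac{-37370 + 9667}{50439} = \left(-27703\right) \frac{1}{50439} = - \frac{27703}{50439}$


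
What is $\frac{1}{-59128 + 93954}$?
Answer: $\frac{1}{34826} \approx 2.8714 \cdot 10^{-5}$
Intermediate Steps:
$\frac{1}{-59128 + 93954} = \frac{1}{34826}$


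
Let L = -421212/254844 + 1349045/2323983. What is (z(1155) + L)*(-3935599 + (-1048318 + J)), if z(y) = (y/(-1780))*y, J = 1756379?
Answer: 2364503124026763745983/976120888982 ≈ 2.4223e+9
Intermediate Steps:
L = -5880495402/5483825219 (L = -421212*1/254844 + 1349045*(1/2323983) = -35101/21237 + 1349045/2323983 = -5880495402/5483825219 ≈ -1.0723)
z(y) = -y²/1780 (z(y) = (y*(-1/1780))*y = (-y/1780)*y = -y²/1780)
(z(1155) + L)*(-3935599 + (-1048318 + J)) = (-1/1780*1155² - 5880495402/5483825219)*(-3935599 + (-1048318 + 1756379)) = (-1/1780*1334025 - 5880495402/5483825219)*(-3935599 + 708061) = (-266805/356 - 5880495402/5483825219)*(-3227538) = -1465205443918407/1952241777964*(-3227538) = 2364503124026763745983/976120888982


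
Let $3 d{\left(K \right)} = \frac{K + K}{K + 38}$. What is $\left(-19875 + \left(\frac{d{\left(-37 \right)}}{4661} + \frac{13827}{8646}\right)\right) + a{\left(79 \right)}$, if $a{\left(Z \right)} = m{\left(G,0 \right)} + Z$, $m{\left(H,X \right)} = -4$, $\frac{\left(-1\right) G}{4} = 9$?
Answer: $- \frac{72532371311}{3663546} \approx -19798.0$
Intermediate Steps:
$G = -36$ ($G = \left(-4\right) 9 = -36$)
$d{\left(K \right)} = \frac{2 K}{3 \left(38 + K\right)}$ ($d{\left(K \right)} = \frac{\left(K + K\right) \frac{1}{K + 38}}{3} = \frac{2 K \frac{1}{38 + K}}{3} = \frac{2 K}{3 \left(38 + K\right)}$)
$a{\left(Z \right)} = -4 + Z$
$\left(-19875 + \left(\frac{d{\left(-37 \right)}}{4661} + \frac{13827}{8646}\right)\right) + a{\left(79 \right)} = \left(-19875 + \left(\frac{\frac{2}{3} \left(-37\right) \frac{1}{38 - 37}}{4661} + \frac{13827}{8646}\right)\right) + \left(-4 + 79\right) = \left(-19875 + \left(\frac{2}{3} \left(-37\right) 1^{-1} \cdot \frac{1}{4661} + 13827 \cdot \frac{1}{8646}\right)\right) + 75 = \left(-19875 + \left(\frac{2}{3} \left(-37\right) 1 \cdot \frac{1}{4661} + \frac{419}{262}\right)\right) + 75 = \left(-19875 + \left(\left(- \frac{74}{3}\right) \frac{1}{4661} + \frac{419}{262}\right)\right) + 75 = \left(-19875 + \left(- \frac{74}{13983} + \frac{419}{262}\right)\right) + 75 = \left(-19875 + \frac{5839489}{3663546}\right) + 75 = - \frac{72807137261}{3663546} + 75 = - \frac{72532371311}{3663546}$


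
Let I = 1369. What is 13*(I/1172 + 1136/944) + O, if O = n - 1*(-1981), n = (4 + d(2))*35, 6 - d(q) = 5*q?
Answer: 139113967/69148 ≈ 2011.8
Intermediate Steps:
d(q) = 6 - 5*q
n = 0 (n = (4 + (6 - 5*2))*35 = (4 + (6 - 10))*35 = (4 - 4)*35 = 0*35 = 0)
O = 1981 (O = 0 - 1*(-1981) = 0 + 1981 = 1981)
13*(I/1172 + 1136/944) + O = 13*(1369/1172 + 1136/944) + 1981 = 13*(1369*(1/1172) + 1136*(1/944)) + 1981 = 13*(1369/1172 + 71/59) + 1981 = 13*(163983/69148) + 1981 = 2131779/69148 + 1981 = 139113967/69148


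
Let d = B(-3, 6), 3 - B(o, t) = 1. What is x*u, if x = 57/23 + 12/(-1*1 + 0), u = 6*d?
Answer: -2628/23 ≈ -114.26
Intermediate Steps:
B(o, t) = 2 (B(o, t) = 3 - 1*1 = 3 - 1 = 2)
d = 2
u = 12 (u = 6*2 = 12)
x = -219/23 (x = 57*(1/23) + 12/(-1 + 0) = 57/23 + 12/(-1) = 57/23 + 12*(-1) = 57/23 - 12 = -219/23 ≈ -9.5217)
x*u = -219/23*12 = -2628/23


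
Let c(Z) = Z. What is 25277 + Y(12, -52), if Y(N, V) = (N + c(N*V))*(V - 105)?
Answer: 121361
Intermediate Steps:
Y(N, V) = (-105 + V)*(N + N*V) (Y(N, V) = (N + N*V)*(V - 105) = (N + N*V)*(-105 + V) = (-105 + V)*(N + N*V))
25277 + Y(12, -52) = 25277 + 12*(-105 + (-52)**2 - 104*(-52)) = 25277 + 12*(-105 + 2704 + 5408) = 25277 + 12*8007 = 25277 + 96084 = 121361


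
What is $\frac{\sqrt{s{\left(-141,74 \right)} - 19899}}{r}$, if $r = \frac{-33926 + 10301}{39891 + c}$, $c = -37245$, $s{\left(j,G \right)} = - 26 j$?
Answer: $- \frac{14 i \sqrt{16233}}{125} \approx - 14.27 i$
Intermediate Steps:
$r = - \frac{125}{14}$ ($r = \frac{-33926 + 10301}{39891 - 37245} = - \frac{23625}{2646} = \left(-23625\right) \frac{1}{2646} = - \frac{125}{14} \approx -8.9286$)
$\frac{\sqrt{s{\left(-141,74 \right)} - 19899}}{r} = \frac{\sqrt{\left(-26\right) \left(-141\right) - 19899}}{- \frac{125}{14}} = \sqrt{3666 - 19899} \left(- \frac{14}{125}\right) = \sqrt{-16233} \left(- \frac{14}{125}\right) = i \sqrt{16233} \left(- \frac{14}{125}\right) = - \frac{14 i \sqrt{16233}}{125}$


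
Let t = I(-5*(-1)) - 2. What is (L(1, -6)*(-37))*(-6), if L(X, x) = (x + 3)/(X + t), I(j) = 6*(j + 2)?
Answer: -666/41 ≈ -16.244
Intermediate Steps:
I(j) = 12 + 6*j (I(j) = 6*(2 + j) = 12 + 6*j)
t = 40 (t = (12 + 6*(-5*(-1))) - 2 = (12 + 6*5) - 2 = (12 + 30) - 2 = 42 - 2 = 40)
L(X, x) = (3 + x)/(40 + X) (L(X, x) = (x + 3)/(X + 40) = (3 + x)/(40 + X))
(L(1, -6)*(-37))*(-6) = (((3 - 6)/(40 + 1))*(-37))*(-6) = ((-3/41)*(-37))*(-6) = (((1/41)*(-3))*(-37))*(-6) = -3/41*(-37)*(-6) = (111/41)*(-6) = -666/41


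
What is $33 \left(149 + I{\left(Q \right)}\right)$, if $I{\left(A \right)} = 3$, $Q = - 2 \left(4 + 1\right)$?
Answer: $5016$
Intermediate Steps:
$Q = -10$ ($Q = \left(-2\right) 5 = -10$)
$33 \left(149 + I{\left(Q \right)}\right) = 33 \left(149 + 3\right) = 33 \cdot 152 = 5016$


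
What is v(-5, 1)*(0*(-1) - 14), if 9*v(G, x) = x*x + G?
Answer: 56/9 ≈ 6.2222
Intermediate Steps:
v(G, x) = G/9 + x²/9 (v(G, x) = (x*x + G)/9 = (x² + G)/9 = (G + x²)/9 = G/9 + x²/9)
v(-5, 1)*(0*(-1) - 14) = ((⅑)*(-5) + (⅑)*1²)*(0*(-1) - 14) = (-5/9 + (⅑)*1)*(0 - 14) = (-5/9 + ⅑)*(-14) = -4/9*(-14) = 56/9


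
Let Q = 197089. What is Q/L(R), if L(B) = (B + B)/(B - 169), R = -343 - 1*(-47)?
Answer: 91646385/592 ≈ 1.5481e+5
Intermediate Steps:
R = -296 (R = -343 + 47 = -296)
L(B) = 2*B/(-169 + B) (L(B) = (2*B)/(-169 + B) = 2*B/(-169 + B))
Q/L(R) = 197089/((2*(-296)/(-169 - 296))) = 197089/((2*(-296)/(-465))) = 197089/((2*(-296)*(-1/465))) = 197089/(592/465) = 197089*(465/592) = 91646385/592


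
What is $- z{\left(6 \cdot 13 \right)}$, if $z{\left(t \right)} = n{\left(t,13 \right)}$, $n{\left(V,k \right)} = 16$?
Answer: $-16$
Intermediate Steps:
$z{\left(t \right)} = 16$
$- z{\left(6 \cdot 13 \right)} = \left(-1\right) 16 = -16$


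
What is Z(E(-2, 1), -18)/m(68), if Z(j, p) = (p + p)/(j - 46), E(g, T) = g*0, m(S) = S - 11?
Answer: 6/437 ≈ 0.013730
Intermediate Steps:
m(S) = -11 + S
E(g, T) = 0
Z(j, p) = 2*p/(-46 + j) (Z(j, p) = (2*p)/(-46 + j) = 2*p/(-46 + j))
Z(E(-2, 1), -18)/m(68) = (2*(-18)/(-46 + 0))/(-11 + 68) = (2*(-18)/(-46))/57 = (2*(-18)*(-1/46))*(1/57) = (18/23)*(1/57) = 6/437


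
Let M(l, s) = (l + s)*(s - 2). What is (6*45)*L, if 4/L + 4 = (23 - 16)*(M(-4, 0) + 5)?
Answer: 360/29 ≈ 12.414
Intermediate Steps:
M(l, s) = (-2 + s)*(l + s) (M(l, s) = (l + s)*(-2 + s) = (-2 + s)*(l + s))
L = 4/87 (L = 4/(-4 + (23 - 16)*((0² - 2*(-4) - 2*0 - 4*0) + 5)) = 4/(-4 + 7*((0 + 8 + 0 + 0) + 5)) = 4/(-4 + 7*(8 + 5)) = 4/(-4 + 7*13) = 4/(-4 + 91) = 4/87 ≈ 0.045977)
(6*45)*L = (6*45)*(4/87) = 270*(4/87) = 360/29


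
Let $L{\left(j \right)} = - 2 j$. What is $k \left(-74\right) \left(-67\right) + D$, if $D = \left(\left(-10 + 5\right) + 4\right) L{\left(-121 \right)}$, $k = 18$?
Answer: $89002$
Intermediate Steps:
$D = -242$ ($D = \left(\left(-10 + 5\right) + 4\right) \left(\left(-2\right) \left(-121\right)\right) = \left(-5 + 4\right) 242 = \left(-1\right) 242 = -242$)
$k \left(-74\right) \left(-67\right) + D = 18 \left(-74\right) \left(-67\right) - 242 = \left(-1332\right) \left(-67\right) - 242 = 89244 - 242 = 89002$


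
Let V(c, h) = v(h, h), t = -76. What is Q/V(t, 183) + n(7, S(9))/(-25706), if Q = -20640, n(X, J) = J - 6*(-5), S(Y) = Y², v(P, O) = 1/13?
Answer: -6897434031/25706 ≈ -2.6832e+5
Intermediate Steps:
v(P, O) = 1/13
V(c, h) = 1/13
n(X, J) = 30 + J (n(X, J) = J + 30 = 30 + J)
Q/V(t, 183) + n(7, S(9))/(-25706) = -20640/1/13 + (30 + 9²)/(-25706) = -20640*13 + (30 + 81)*(-1/25706) = -268320 + 111*(-1/25706) = -268320 - 111/25706 = -6897434031/25706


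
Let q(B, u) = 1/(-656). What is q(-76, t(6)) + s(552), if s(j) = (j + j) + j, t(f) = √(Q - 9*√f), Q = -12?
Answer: 1086335/656 ≈ 1656.0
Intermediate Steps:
t(f) = √(-12 - 9*√f)
q(B, u) = -1/656
s(j) = 3*j (s(j) = 2*j + j = 3*j)
q(-76, t(6)) + s(552) = -1/656 + 3*552 = -1/656 + 1656 = 1086335/656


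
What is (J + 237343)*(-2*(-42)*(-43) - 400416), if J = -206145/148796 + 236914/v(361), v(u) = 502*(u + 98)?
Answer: -15220928488391888379/158728133 ≈ -9.5893e+10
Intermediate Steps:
v(u) = 49196 + 502*u (v(u) = 502*(98 + u) = 49196 + 502*u)
J = -6123831533/17142638364 (J = -206145/148796 + 236914/(49196 + 502*361) = -206145*1/148796 + 236914/(49196 + 181222) = -206145/148796 + 236914/230418 = -206145/148796 + 236914*(1/230418) = -206145/148796 + 118457/115209 = -6123831533/17142638364 ≈ -0.35723)
(J + 237343)*(-2*(-42)*(-43) - 400416) = (-6123831533/17142638364 + 237343)*(-2*(-42)*(-43) - 400416) = 4068679093395319*(84*(-43) - 400416)/17142638364 = 4068679093395319*(-3612 - 400416)/17142638364 = (4068679093395319/17142638364)*(-404028) = -15220928488391888379/158728133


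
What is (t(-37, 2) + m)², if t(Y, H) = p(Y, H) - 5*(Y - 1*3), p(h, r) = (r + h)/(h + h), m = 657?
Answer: 4026283209/5476 ≈ 7.3526e+5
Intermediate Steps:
p(h, r) = (h + r)/(2*h) (p(h, r) = (h + r)/((2*h)) = (h + r)*(1/(2*h)) = (h + r)/(2*h))
t(Y, H) = 15 - 5*Y + (H + Y)/(2*Y) (t(Y, H) = (Y + H)/(2*Y) - 5*(Y - 1*3) = (H + Y)/(2*Y) - 5*(Y - 3) = (H + Y)/(2*Y) - 5*(-3 + Y) = (H + Y)/(2*Y) + (15 - 5*Y) = 15 - 5*Y + (H + Y)/(2*Y))
(t(-37, 2) + m)² = ((31/2 - 5*(-37) + (½)*2/(-37)) + 657)² = ((31/2 + 185 + (½)*2*(-1/37)) + 657)² = ((31/2 + 185 - 1/37) + 657)² = (14835/74 + 657)² = (63453/74)² = 4026283209/5476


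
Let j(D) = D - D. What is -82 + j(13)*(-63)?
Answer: -82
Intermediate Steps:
j(D) = 0
-82 + j(13)*(-63) = -82 + 0*(-63) = -82 + 0 = -82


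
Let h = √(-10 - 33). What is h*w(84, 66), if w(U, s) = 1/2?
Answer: I*√43/2 ≈ 3.2787*I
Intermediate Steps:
h = I*√43 (h = √(-43) = I*√43 ≈ 6.5574*I)
w(U, s) = ½
h*w(84, 66) = (I*√43)*(½) = I*√43/2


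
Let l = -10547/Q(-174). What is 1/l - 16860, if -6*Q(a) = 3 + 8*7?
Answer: -1066934461/63282 ≈ -16860.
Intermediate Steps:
Q(a) = -59/6 (Q(a) = -(3 + 8*7)/6 = -(3 + 56)/6 = -1/6*59 = -59/6)
l = 63282/59 (l = -10547/(-59/6) = -10547*(-6/59) = 63282/59 ≈ 1072.6)
1/l - 16860 = 1/(63282/59) - 16860 = 59/63282 - 16860 = -1066934461/63282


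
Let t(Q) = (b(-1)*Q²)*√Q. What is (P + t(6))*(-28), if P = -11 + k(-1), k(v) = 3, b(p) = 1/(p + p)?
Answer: 224 + 504*√6 ≈ 1458.5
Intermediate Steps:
b(p) = 1/(2*p)
P = -8 (P = -11 + 3 = -8)
t(Q) = -Q^(5/2)/2 (t(Q) = (((½)/(-1))*Q²)*√Q = (((½)*(-1))*Q²)*√Q = (-Q²/2)*√Q = -Q^(5/2)/2)
(P + t(6))*(-28) = (-8 - 18*√6)*(-28) = 224 + 504*√6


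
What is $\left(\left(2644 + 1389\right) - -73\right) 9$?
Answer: $36954$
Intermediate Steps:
$\left(\left(2644 + 1389\right) - -73\right) 9 = \left(4033 + \left(-27 + 100\right)\right) 9 = \left(4033 + 73\right) 9 = 4106 \cdot 9 = 36954$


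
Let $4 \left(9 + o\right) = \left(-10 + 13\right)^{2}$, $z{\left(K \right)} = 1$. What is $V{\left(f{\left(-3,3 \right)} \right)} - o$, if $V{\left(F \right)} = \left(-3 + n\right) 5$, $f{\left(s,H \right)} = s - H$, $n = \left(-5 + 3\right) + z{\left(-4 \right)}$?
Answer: $- \frac{53}{4} \approx -13.25$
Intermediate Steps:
$n = -1$ ($n = \left(-5 + 3\right) + 1 = -2 + 1 = -1$)
$o = - \frac{27}{4}$ ($o = -9 + \frac{\left(-10 + 13\right)^{2}}{4} = -9 + \frac{3^{2}}{4} = -9 + \frac{1}{4} \cdot 9 = -9 + \frac{9}{4} = - \frac{27}{4} \approx -6.75$)
$V{\left(F \right)} = -20$ ($V{\left(F \right)} = \left(-3 - 1\right) 5 = \left(-4\right) 5 = -20$)
$V{\left(f{\left(-3,3 \right)} \right)} - o = -20 - - \frac{27}{4} = -20 + \frac{27}{4} = - \frac{53}{4}$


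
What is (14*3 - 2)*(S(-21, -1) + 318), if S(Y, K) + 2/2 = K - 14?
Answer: 12080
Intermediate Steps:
S(Y, K) = -15 + K (S(Y, K) = -1 + (K - 14) = -1 + (-14 + K) = -15 + K)
(14*3 - 2)*(S(-21, -1) + 318) = (14*3 - 2)*((-15 - 1) + 318) = (42 - 2)*(-16 + 318) = 40*302 = 12080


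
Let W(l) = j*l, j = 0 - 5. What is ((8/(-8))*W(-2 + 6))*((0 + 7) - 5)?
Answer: 40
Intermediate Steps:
j = -5
W(l) = -5*l
((8/(-8))*W(-2 + 6))*((0 + 7) - 5) = ((8/(-8))*(-5*(-2 + 6)))*((0 + 7) - 5) = ((8*(-⅛))*(-5*4))*(7 - 5) = -1*(-20)*2 = 20*2 = 40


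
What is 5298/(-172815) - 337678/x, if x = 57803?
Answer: -19554021288/3329741815 ≈ -5.8725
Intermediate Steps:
5298/(-172815) - 337678/x = 5298/(-172815) - 337678/57803 = 5298*(-1/172815) - 337678*1/57803 = -1766/57605 - 337678/57803 = -19554021288/3329741815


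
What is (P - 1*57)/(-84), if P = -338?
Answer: 395/84 ≈ 4.7024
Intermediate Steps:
(P - 1*57)/(-84) = (-338 - 1*57)/(-84) = -(-338 - 57)/84 = -1/84*(-395) = 395/84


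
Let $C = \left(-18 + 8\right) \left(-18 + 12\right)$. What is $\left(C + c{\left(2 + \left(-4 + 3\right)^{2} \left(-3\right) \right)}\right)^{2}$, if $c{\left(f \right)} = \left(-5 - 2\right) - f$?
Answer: $2916$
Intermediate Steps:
$c{\left(f \right)} = -7 - f$ ($c{\left(f \right)} = \left(-5 - 2\right) - f = -7 - f$)
$C = 60$ ($C = \left(-10\right) \left(-6\right) = 60$)
$\left(C + c{\left(2 + \left(-4 + 3\right)^{2} \left(-3\right) \right)}\right)^{2} = \left(60 - \left(9 + \left(-4 + 3\right)^{2} \left(-3\right)\right)\right)^{2} = \left(60 - \left(9 + \left(-1\right)^{2} \left(-3\right)\right)\right)^{2} = \left(60 - \left(9 - 3\right)\right)^{2} = \left(60 - 6\right)^{2} = 54^{2} = 2916$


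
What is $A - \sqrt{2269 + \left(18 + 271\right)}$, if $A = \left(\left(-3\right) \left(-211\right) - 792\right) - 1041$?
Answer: $-1200 - \sqrt{2558} \approx -1250.6$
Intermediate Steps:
$A = -1200$ ($A = \left(633 - 792\right) - 1041 = -159 - 1041 = -1200$)
$A - \sqrt{2269 + \left(18 + 271\right)} = -1200 - \sqrt{2269 + \left(18 + 271\right)} = -1200 - \sqrt{2269 + 289} = -1200 - \sqrt{2558}$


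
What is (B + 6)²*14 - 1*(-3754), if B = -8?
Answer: 3810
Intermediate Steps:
(B + 6)²*14 - 1*(-3754) = (-8 + 6)²*14 - 1*(-3754) = (-2)²*14 + 3754 = 4*14 + 3754 = 56 + 3754 = 3810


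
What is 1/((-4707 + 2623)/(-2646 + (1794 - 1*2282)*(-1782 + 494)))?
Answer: -312949/1042 ≈ -300.33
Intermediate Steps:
1/((-4707 + 2623)/(-2646 + (1794 - 1*2282)*(-1782 + 494))) = 1/(-2084/(-2646 + (1794 - 2282)*(-1288))) = 1/(-2084/(-2646 - 488*(-1288))) = 1/(-2084/(-2646 + 628544)) = 1/(-2084/625898) = 1/(-2084*1/625898) = 1/(-1042/312949) = -312949/1042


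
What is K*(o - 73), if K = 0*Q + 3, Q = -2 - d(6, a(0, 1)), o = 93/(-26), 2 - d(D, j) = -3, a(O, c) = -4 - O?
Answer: -5973/26 ≈ -229.73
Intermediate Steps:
d(D, j) = 5 (d(D, j) = 2 - 1*(-3) = 2 + 3 = 5)
o = -93/26 (o = 93*(-1/26) = -93/26 ≈ -3.5769)
Q = -7 (Q = -2 - 1*5 = -2 - 5 = -7)
K = 3 (K = 0*(-7) + 3 = 0 + 3 = 3)
K*(o - 73) = 3*(-93/26 - 73) = 3*(-1991/26) = -5973/26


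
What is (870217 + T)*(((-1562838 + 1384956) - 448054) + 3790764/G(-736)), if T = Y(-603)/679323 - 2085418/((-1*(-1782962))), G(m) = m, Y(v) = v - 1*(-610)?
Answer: -61195867985861164973838865/111431052714792 ≈ -5.4918e+11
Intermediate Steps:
Y(v) = 610 + v (Y(v) = v + 610 = 610 + v)
T = -708329965640/605603547363 (T = (610 - 603)/679323 - 2085418/((-1*(-1782962))) = 7*(1/679323) - 2085418/1782962 = 7/679323 - 2085418*1/1782962 = 7/679323 - 1042709/891481 = -708329965640/605603547363 ≈ -1.1696)
(870217 + T)*(((-1562838 + 1384956) - 448054) + 3790764/G(-736)) = (870217 - 708329965640/605603547363)*(((-1562838 + 1384956) - 448054) + 3790764/(-736)) = 527005793845622131*((-177882 - 448054) + 3790764*(-1/736))/605603547363 = 527005793845622131*(-625936 - 947691/184)/605603547363 = (527005793845622131/605603547363)*(-116119915/184) = -61195867985861164973838865/111431052714792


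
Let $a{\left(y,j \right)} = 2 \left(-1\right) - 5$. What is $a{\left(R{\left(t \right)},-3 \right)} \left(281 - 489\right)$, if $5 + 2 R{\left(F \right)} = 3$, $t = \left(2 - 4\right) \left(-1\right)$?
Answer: $1456$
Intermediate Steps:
$t = 2$ ($t = \left(-2\right) \left(-1\right) = 2$)
$R{\left(F \right)} = -1$ ($R{\left(F \right)} = - \frac{5}{2} + \frac{1}{2} \cdot 3 = - \frac{5}{2} + \frac{3}{2} = -1$)
$a{\left(y,j \right)} = -7$ ($a{\left(y,j \right)} = -2 - 5 = -7$)
$a{\left(R{\left(t \right)},-3 \right)} \left(281 - 489\right) = - 7 \left(281 - 489\right) = \left(-7\right) \left(-208\right) = 1456$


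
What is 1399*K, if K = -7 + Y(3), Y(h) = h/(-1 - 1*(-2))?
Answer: -5596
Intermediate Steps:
Y(h) = h (Y(h) = h/(-1 + 2) = h/1 = h*1 = h)
K = -4 (K = -7 + 3 = -4)
1399*K = 1399*(-4) = -5596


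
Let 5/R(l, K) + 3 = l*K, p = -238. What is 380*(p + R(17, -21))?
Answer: -1628015/18 ≈ -90445.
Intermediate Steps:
R(l, K) = 5/(-3 + K*l) (R(l, K) = 5/(-3 + l*K) = 5/(-3 + K*l))
380*(p + R(17, -21)) = 380*(-238 + 5/(-3 - 21*17)) = 380*(-238 + 5/(-3 - 357)) = 380*(-238 + 5/(-360)) = 380*(-238 + 5*(-1/360)) = 380*(-238 - 1/72) = 380*(-17137/72) = -1628015/18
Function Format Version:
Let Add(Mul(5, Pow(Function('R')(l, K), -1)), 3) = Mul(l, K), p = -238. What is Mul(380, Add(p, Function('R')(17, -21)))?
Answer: Rational(-1628015, 18) ≈ -90445.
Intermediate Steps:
Function('R')(l, K) = Mul(5, Pow(Add(-3, Mul(K, l)), -1)) (Function('R')(l, K) = Mul(5, Pow(Add(-3, Mul(l, K)), -1)) = Mul(5, Pow(Add(-3, Mul(K, l)), -1)))
Mul(380, Add(p, Function('R')(17, -21))) = Mul(380, Add(-238, Mul(5, Pow(Add(-3, Mul(-21, 17)), -1)))) = Mul(380, Add(-238, Mul(5, Pow(Add(-3, -357), -1)))) = Mul(380, Add(-238, Mul(5, Pow(-360, -1)))) = Mul(380, Add(-238, Mul(5, Rational(-1, 360)))) = Mul(380, Add(-238, Rational(-1, 72))) = Mul(380, Rational(-17137, 72)) = Rational(-1628015, 18)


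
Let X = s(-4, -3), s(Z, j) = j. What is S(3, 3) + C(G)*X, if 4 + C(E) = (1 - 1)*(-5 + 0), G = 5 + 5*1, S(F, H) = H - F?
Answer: 12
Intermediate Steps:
G = 10 (G = 5 + 5 = 10)
X = -3
C(E) = -4 (C(E) = -4 + (1 - 1)*(-5 + 0) = -4 + 0*(-5) = -4 + 0 = -4)
S(3, 3) + C(G)*X = (3 - 1*3) - 4*(-3) = (3 - 3) + 12 = 0 + 12 = 12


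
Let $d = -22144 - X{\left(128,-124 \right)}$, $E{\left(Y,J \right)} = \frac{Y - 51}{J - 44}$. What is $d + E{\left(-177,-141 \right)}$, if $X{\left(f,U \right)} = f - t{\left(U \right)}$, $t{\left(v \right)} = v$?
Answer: $- \frac{4143032}{185} \approx -22395.0$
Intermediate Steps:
$X{\left(f,U \right)} = f - U$
$E{\left(Y,J \right)} = \frac{-51 + Y}{-44 + J}$
$d = -22396$ ($d = -22144 - \left(128 - -124\right) = -22144 - \left(128 + 124\right) = -22144 - 252 = -22396$)
$d + E{\left(-177,-141 \right)} = -22396 + \frac{-51 - 177}{-44 - 141} = -22396 + \frac{1}{-185} \left(-228\right) = -22396 - - \frac{228}{185} = -22396 + \frac{228}{185} = - \frac{4143032}{185}$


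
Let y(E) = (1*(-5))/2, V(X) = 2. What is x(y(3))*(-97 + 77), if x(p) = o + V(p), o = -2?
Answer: 0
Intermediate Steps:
y(E) = -5/2 (y(E) = -5*½ = -5/2)
x(p) = 0 (x(p) = -2 + 2 = 0)
x(y(3))*(-97 + 77) = 0*(-97 + 77) = 0*(-20) = 0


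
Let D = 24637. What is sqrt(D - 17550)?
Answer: sqrt(7087) ≈ 84.184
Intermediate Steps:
sqrt(D - 17550) = sqrt(24637 - 17550) = sqrt(7087)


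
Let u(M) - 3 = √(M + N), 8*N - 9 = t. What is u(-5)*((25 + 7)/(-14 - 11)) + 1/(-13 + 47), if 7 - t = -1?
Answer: -3239/850 - 8*I*√46/25 ≈ -3.8106 - 2.1703*I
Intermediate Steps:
t = 8 (t = 7 - 1*(-1) = 7 + 1 = 8)
N = 17/8 (N = 9/8 + (⅛)*8 = 9/8 + 1 = 17/8 ≈ 2.1250)
u(M) = 3 + √(17/8 + M) (u(M) = 3 + √(M + 17/8) = 3 + √(17/8 + M))
u(-5)*((25 + 7)/(-14 - 11)) + 1/(-13 + 47) = (3 + √(34 + 16*(-5))/4)*((25 + 7)/(-14 - 11)) + 1/(-13 + 47) = (3 + √(34 - 80)/4)*(32/(-25)) + 1/34 = (3 + √(-46)/4)*(32*(-1/25)) + 1/34 = (3 + (I*√46)/4)*(-32/25) + 1/34 = (3 + I*√46/4)*(-32/25) + 1/34 = (-96/25 - 8*I*√46/25) + 1/34 = -3239/850 - 8*I*√46/25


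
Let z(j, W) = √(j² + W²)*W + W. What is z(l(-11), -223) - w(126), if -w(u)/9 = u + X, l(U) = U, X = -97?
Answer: 38 - 1115*√1994 ≈ -49751.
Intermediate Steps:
w(u) = 873 - 9*u (w(u) = -9*(u - 97) = -9*(-97 + u) = 873 - 9*u)
z(j, W) = W + W*√(W² + j²) (z(j, W) = √(W² + j²)*W + W = W*√(W² + j²) + W = W + W*√(W² + j²))
z(l(-11), -223) - w(126) = -223*(1 + √((-223)² + (-11)²)) - (873 - 9*126) = -223*(1 + √(49729 + 121)) - (873 - 1134) = -223*(1 + √49850) - 1*(-261) = -223*(1 + 5*√1994) + 261 = (-223 - 1115*√1994) + 261 = 38 - 1115*√1994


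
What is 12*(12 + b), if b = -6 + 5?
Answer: 132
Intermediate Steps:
b = -1
12*(12 + b) = 12*(12 - 1) = 12*11 = 132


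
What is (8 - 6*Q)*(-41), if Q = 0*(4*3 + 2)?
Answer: -328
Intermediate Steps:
Q = 0 (Q = 0*(12 + 2) = 0*14 = 0)
(8 - 6*Q)*(-41) = (8 - 6*0)*(-41) = (8 + 0)*(-41) = 8*(-41) = -328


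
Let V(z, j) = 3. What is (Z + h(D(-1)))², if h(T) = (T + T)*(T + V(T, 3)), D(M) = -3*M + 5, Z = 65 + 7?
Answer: 61504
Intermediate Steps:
Z = 72
D(M) = 5 - 3*M
h(T) = 2*T*(3 + T) (h(T) = (T + T)*(T + 3) = (2*T)*(3 + T) = 2*T*(3 + T))
(Z + h(D(-1)))² = (72 + 2*(5 - 3*(-1))*(3 + (5 - 3*(-1))))² = (72 + 2*(5 + 3)*(3 + (5 + 3)))² = (72 + 2*8*(3 + 8))² = (72 + 2*8*11)² = (72 + 176)² = 248² = 61504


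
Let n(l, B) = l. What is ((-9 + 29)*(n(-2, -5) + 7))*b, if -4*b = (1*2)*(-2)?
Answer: 100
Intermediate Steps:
b = 1 (b = -1*2*(-2)/4 = -(-2)/2 = -¼*(-4) = 1)
((-9 + 29)*(n(-2, -5) + 7))*b = ((-9 + 29)*(-2 + 7))*1 = (20*5)*1 = 100*1 = 100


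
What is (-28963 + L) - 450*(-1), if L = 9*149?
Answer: -27172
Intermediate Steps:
L = 1341
(-28963 + L) - 450*(-1) = (-28963 + 1341) - 450*(-1) = -27622 + 450 = -27172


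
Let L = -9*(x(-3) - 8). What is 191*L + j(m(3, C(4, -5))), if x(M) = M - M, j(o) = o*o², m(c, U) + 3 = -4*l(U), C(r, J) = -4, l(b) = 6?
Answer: -5931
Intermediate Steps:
m(c, U) = -27 (m(c, U) = -3 - 4*6 = -3 - 24 = -27)
j(o) = o³
x(M) = 0
L = 72 (L = -9*(0 - 8) = -9*(-8) = 72)
191*L + j(m(3, C(4, -5))) = 191*72 + (-27)³ = 13752 - 19683 = -5931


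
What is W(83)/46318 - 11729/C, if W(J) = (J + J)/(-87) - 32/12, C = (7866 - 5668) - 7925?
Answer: 7876945528/3846316197 ≈ 2.0479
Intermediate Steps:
C = -5727 (C = 2198 - 7925 = -5727)
W(J) = -8/3 - 2*J/87 (W(J) = (2*J)*(-1/87) - 32*1/12 = -2*J/87 - 8/3 = -8/3 - 2*J/87)
W(83)/46318 - 11729/C = (-8/3 - 2/87*83)/46318 - 11729/(-5727) = (-8/3 - 166/87)*(1/46318) - 11729*(-1/5727) = -398/87*1/46318 + 11729/5727 = -199/2014833 + 11729/5727 = 7876945528/3846316197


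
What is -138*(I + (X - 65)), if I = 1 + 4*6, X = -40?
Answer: 11040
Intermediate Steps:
I = 25 (I = 1 + 24 = 25)
-138*(I + (X - 65)) = -138*(25 + (-40 - 65)) = -138*(25 - 105) = -138*(-80) = 11040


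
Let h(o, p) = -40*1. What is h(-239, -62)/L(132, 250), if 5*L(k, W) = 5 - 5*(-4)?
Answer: -8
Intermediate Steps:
h(o, p) = -40
L(k, W) = 5 (L(k, W) = (5 - 5*(-4))/5 = (5 + 20)/5 = (⅕)*25 = 5)
h(-239, -62)/L(132, 250) = -40/5 = -40*⅕ = -8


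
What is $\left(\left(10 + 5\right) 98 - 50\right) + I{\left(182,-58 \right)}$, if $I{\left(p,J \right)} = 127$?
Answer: $1547$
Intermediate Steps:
$\left(\left(10 + 5\right) 98 - 50\right) + I{\left(182,-58 \right)} = \left(\left(10 + 5\right) 98 - 50\right) + 127 = \left(15 \cdot 98 - 50\right) + 127 = \left(1470 - 50\right) + 127 = 1420 + 127 = 1547$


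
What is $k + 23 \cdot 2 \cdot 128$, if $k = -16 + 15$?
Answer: $5887$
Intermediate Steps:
$k = -1$
$k + 23 \cdot 2 \cdot 128 = -1 + 23 \cdot 2 \cdot 128 = -1 + 46 \cdot 128 = -1 + 5888 = 5887$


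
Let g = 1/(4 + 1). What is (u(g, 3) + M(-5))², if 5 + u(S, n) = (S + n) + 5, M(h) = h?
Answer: 81/25 ≈ 3.2400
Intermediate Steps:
g = ⅕ (g = 1/5 = ⅕ ≈ 0.20000)
u(S, n) = S + n (u(S, n) = -5 + ((S + n) + 5) = -5 + (5 + S + n) = S + n)
(u(g, 3) + M(-5))² = ((⅕ + 3) - 5)² = (16/5 - 5)² = (-9/5)² = 81/25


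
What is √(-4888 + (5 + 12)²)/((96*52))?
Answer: I*√511/1664 ≈ 0.013585*I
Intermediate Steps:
√(-4888 + (5 + 12)²)/((96*52)) = √(-4888 + 17²)/4992 = √(-4888 + 289)*(1/4992) = √(-4599)*(1/4992) = (3*I*√511)*(1/4992) = I*√511/1664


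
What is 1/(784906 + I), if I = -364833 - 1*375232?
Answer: 1/44841 ≈ 2.2301e-5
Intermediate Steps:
I = -740065 (I = -364833 - 375232 = -740065)
1/(784906 + I) = 1/(784906 - 740065) = 1/44841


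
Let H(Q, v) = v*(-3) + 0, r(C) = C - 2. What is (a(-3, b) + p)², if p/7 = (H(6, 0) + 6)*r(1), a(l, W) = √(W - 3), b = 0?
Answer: (42 - I*√3)² ≈ 1761.0 - 145.49*I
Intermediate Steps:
r(C) = -2 + C
H(Q, v) = -3*v (H(Q, v) = -3*v + 0 = -3*v)
a(l, W) = √(-3 + W)
p = -42 (p = 7*((-3*0 + 6)*(-2 + 1)) = 7*((0 + 6)*(-1)) = 7*(6*(-1)) = 7*(-6) = -42)
(a(-3, b) + p)² = (√(-3 + 0) - 42)² = (√(-3) - 42)² = (I*√3 - 42)² = (-42 + I*√3)²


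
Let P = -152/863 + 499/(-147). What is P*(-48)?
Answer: 7247696/42287 ≈ 171.39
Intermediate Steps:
P = -452981/126861 (P = -152*1/863 + 499*(-1/147) = -152/863 - 499/147 = -452981/126861 ≈ -3.5707)
P*(-48) = -452981/126861*(-48) = 7247696/42287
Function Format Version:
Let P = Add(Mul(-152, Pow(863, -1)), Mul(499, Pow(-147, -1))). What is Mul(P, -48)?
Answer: Rational(7247696, 42287) ≈ 171.39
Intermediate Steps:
P = Rational(-452981, 126861) (P = Add(Mul(-152, Rational(1, 863)), Mul(499, Rational(-1, 147))) = Add(Rational(-152, 863), Rational(-499, 147)) = Rational(-452981, 126861) ≈ -3.5707)
Mul(P, -48) = Mul(Rational(-452981, 126861), -48) = Rational(7247696, 42287)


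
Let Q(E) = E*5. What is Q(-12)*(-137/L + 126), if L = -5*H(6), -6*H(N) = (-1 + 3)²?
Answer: -5094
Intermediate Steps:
H(N) = -⅔ (H(N) = -(-1 + 3)²/6 = -⅙*2² = -⅙*4 = -⅔)
Q(E) = 5*E
L = 10/3 (L = -5*(-⅔) = 10/3 ≈ 3.3333)
Q(-12)*(-137/L + 126) = (5*(-12))*(-137/10/3 + 126) = -60*(-137*3/10 + 126) = -60*(-411/10 + 126) = -60*849/10 = -5094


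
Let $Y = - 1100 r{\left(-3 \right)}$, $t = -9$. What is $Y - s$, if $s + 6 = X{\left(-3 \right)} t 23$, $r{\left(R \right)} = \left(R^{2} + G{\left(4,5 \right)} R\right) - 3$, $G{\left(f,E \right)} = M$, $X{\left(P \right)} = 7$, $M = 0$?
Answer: $-5145$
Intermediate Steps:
$G{\left(f,E \right)} = 0$
$r{\left(R \right)} = -3 + R^{2}$ ($r{\left(R \right)} = \left(R^{2} + 0 R\right) - 3 = \left(R^{2} + 0\right) - 3 = R^{2} - 3 = -3 + R^{2}$)
$s = -1455$ ($s = -6 + 7 \left(-9\right) 23 = -6 - 1449 = -1455$)
$Y = -6600$ ($Y = - 1100 \left(-3 + \left(-3\right)^{2}\right) = - 1100 \left(-3 + 9\right) = \left(-1100\right) 6 = -6600$)
$Y - s = -6600 - -1455 = -6600 + 1455 = -5145$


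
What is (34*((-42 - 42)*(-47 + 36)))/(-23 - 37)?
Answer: -2618/5 ≈ -523.60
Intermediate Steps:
(34*((-42 - 42)*(-47 + 36)))/(-23 - 37) = (34*(-84*(-11)))/(-60) = (34*924)*(-1/60) = 31416*(-1/60) = -2618/5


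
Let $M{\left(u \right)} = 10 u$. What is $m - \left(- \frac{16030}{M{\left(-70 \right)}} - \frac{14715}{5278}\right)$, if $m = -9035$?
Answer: $- \frac{119482203}{13195} \approx -9055.1$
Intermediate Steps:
$m - \left(- \frac{16030}{M{\left(-70 \right)}} - \frac{14715}{5278}\right) = -9035 - \left(- \frac{16030}{10 \left(-70\right)} - \frac{14715}{5278}\right) = -9035 - \left(- \frac{16030}{-700} - \frac{14715}{5278}\right) = -9035 - \left(\left(-16030\right) \left(- \frac{1}{700}\right) - \frac{14715}{5278}\right) = -9035 - \left(\frac{229}{10} - \frac{14715}{5278}\right) = -9035 - \frac{265378}{13195} = - \frac{119482203}{13195}$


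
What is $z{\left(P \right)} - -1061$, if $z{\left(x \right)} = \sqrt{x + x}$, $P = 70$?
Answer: $1061 + 2 \sqrt{35} \approx 1072.8$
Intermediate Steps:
$z{\left(x \right)} = \sqrt{2} \sqrt{x}$ ($z{\left(x \right)} = \sqrt{2 x} = \sqrt{2} \sqrt{x}$)
$z{\left(P \right)} - -1061 = \sqrt{2} \sqrt{70} - -1061 = 2 \sqrt{35} + 1061 = 1061 + 2 \sqrt{35}$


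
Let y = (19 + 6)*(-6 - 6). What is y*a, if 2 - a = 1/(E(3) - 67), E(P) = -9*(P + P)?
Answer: -72900/121 ≈ -602.48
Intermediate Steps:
E(P) = -18*P
a = 243/121 (a = 2 - 1/(-18*3 - 67) = 2 - 1/(-54 - 67) = 2 - 1/(-121) = 2 - 1*(-1/121) = 2 + 1/121 = 243/121 ≈ 2.0083)
y = -300 (y = 25*(-12) = -300)
y*a = -300*243/121 = -72900/121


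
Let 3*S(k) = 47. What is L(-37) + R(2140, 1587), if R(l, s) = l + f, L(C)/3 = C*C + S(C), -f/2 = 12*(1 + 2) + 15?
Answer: 6192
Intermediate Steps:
f = -102 (f = -2*(12*(1 + 2) + 15) = -2*(12*3 + 15) = -2*(36 + 15) = -2*51 = -102)
S(k) = 47/3 (S(k) = (⅓)*47 = 47/3)
L(C) = 47 + 3*C² (L(C) = 3*(C*C + 47/3) = 3*(C² + 47/3) = 3*(47/3 + C²) = 47 + 3*C²)
R(l, s) = -102 + l (R(l, s) = l - 102 = -102 + l)
L(-37) + R(2140, 1587) = (47 + 3*(-37)²) + (-102 + 2140) = (47 + 3*1369) + 2038 = (47 + 4107) + 2038 = 4154 + 2038 = 6192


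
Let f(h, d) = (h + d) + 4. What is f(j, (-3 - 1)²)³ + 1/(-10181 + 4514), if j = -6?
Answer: 15550247/5667 ≈ 2744.0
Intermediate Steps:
f(h, d) = 4 + d + h (f(h, d) = (d + h) + 4 = 4 + d + h)
f(j, (-3 - 1)²)³ + 1/(-10181 + 4514) = (4 + (-3 - 1)² - 6)³ + 1/(-10181 + 4514) = (4 + (-4)² - 6)³ + 1/(-5667) = (4 + 16 - 6)³ - 1/5667 = 14³ - 1/5667 = 2744 - 1/5667 = 15550247/5667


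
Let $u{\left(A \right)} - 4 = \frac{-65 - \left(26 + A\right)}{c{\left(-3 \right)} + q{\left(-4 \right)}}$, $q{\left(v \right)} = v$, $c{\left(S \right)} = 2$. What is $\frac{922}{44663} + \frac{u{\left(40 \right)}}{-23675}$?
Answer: $\frac{37448543}{2114793050} \approx 0.017708$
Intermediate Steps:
$u{\left(A \right)} = \frac{99}{2} + \frac{A}{2}$ ($u{\left(A \right)} = 4 + \frac{-65 - \left(26 + A\right)}{2 - 4} = 4 + \frac{-91 - A}{-2} = 4 + \left(-91 - A\right) \left(- \frac{1}{2}\right) = 4 + \left(\frac{91}{2} + \frac{A}{2}\right) = \frac{99}{2} + \frac{A}{2}$)
$\frac{922}{44663} + \frac{u{\left(40 \right)}}{-23675} = \frac{922}{44663} + \frac{\frac{99}{2} + \frac{1}{2} \cdot 40}{-23675} = 922 \cdot \frac{1}{44663} + \left(\frac{99}{2} + 20\right) \left(- \frac{1}{23675}\right) = \frac{922}{44663} + \frac{139}{2} \left(- \frac{1}{23675}\right) = \frac{922}{44663} - \frac{139}{47350} = \frac{37448543}{2114793050}$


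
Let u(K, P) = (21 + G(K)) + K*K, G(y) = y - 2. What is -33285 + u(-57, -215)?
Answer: -30074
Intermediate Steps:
G(y) = -2 + y
u(K, P) = 19 + K + K² (u(K, P) = (21 + (-2 + K)) + K*K = (19 + K) + K² = 19 + K + K²)
-33285 + u(-57, -215) = -33285 + (19 - 57 + (-57)²) = -33285 + (19 - 57 + 3249) = -33285 + 3211 = -30074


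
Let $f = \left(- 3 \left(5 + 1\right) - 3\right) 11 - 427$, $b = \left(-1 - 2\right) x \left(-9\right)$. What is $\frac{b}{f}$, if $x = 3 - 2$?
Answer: $- \frac{27}{658} \approx -0.041033$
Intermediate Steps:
$x = 1$ ($x = 3 - 2 = 1$)
$b = 27$ ($b = \left(-1 - 2\right) 1 \left(-9\right) = \left(-3\right) 1 \left(-9\right) = \left(-3\right) \left(-9\right) = 27$)
$f = -658$ ($f = \left(\left(-3\right) 6 - 3\right) 11 - 427 = \left(-18 - 3\right) 11 - 427 = \left(-21\right) 11 - 427 = -231 - 427 = -658$)
$\frac{b}{f} = \frac{27}{-658} = 27 \left(- \frac{1}{658}\right) = - \frac{27}{658}$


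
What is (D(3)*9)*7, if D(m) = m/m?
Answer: 63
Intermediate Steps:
D(m) = 1
(D(3)*9)*7 = (1*9)*7 = 9*7 = 63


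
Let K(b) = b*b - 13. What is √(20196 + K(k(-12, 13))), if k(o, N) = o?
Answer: √20327 ≈ 142.57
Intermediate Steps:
K(b) = -13 + b² (K(b) = b² - 13 = -13 + b²)
√(20196 + K(k(-12, 13))) = √(20196 + (-13 + (-12)²)) = √(20196 + (-13 + 144)) = √(20196 + 131) = √20327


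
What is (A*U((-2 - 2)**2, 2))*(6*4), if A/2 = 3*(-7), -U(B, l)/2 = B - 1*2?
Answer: 28224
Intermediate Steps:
U(B, l) = 4 - 2*B (U(B, l) = -2*(B - 1*2) = -2*(B - 2) = -2*(-2 + B) = 4 - 2*B)
A = -42 (A = 2*(3*(-7)) = 2*(-21) = -42)
(A*U((-2 - 2)**2, 2))*(6*4) = (-42*(4 - 2*(-2 - 2)**2))*(6*4) = -42*(4 - 2*(-4)**2)*24 = -42*(4 - 2*16)*24 = -42*(4 - 32)*24 = -42*(-28)*24 = 1176*24 = 28224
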